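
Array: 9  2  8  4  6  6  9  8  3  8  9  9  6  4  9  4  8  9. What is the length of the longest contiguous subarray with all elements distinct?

add 9: [9] len 1
add 2: [9, 2] len 2
add 8: [9, 2, 8] len 3
add 4: [9, 2, 8, 4] len 4
add 6: [9, 2, 8, 4, 6] len 5
add 6 (repeat 6, move left end past it): [6] len 1
add 9: [6, 9] len 2
add 8: [6, 9, 8] len 3
add 3: [6, 9, 8, 3] len 4
add 8 (repeat 8, move left end past it): [3, 8] len 2
add 9: [3, 8, 9] len 3
add 9 (repeat 9, move left end past it): [9] len 1
add 6: [9, 6] len 2
add 4: [9, 6, 4] len 3
add 9 (repeat 9, move left end past it): [6, 4, 9] len 3
add 4 (repeat 4, move left end past it): [9, 4] len 2
add 8: [9, 4, 8] len 3
add 9 (repeat 9, move left end past it): [4, 8, 9] len 3
Longest all-distinct length: 5.

5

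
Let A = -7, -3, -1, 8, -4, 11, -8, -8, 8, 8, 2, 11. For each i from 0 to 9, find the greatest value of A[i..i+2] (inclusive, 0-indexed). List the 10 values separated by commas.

-1, 8, 8, 11, 11, 11, 8, 8, 8, 11

(-7, -3, -1) → max -1
(-3, -1, 8) → max 8
(-1, 8, -4) → max 8
(8, -4, 11) → max 11
(-4, 11, -8) → max 11
(11, -8, -8) → max 11
(-8, -8, 8) → max 8
(-8, 8, 8) → max 8
(8, 8, 2) → max 8
(8, 2, 11) → max 11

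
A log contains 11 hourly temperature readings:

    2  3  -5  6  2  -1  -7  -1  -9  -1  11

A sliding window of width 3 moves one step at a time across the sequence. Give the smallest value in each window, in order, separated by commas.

-5, -5, -5, -1, -7, -7, -9, -9, -9

Sliding a size-3 window across the 11 values:
2 3 -5 → min -5
3 -5 6 → min -5
-5 6 2 → min -5
6 2 -1 → min -1
2 -1 -7 → min -7
-1 -7 -1 → min -7
-7 -1 -9 → min -9
-1 -9 -1 → min -9
-9 -1 11 → min -9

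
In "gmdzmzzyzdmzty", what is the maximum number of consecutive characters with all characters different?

5

add g: [g] len 1
add m: [g, m] len 2
add d: [g, m, d] len 3
add z: [g, m, d, z] len 4
add m (repeat m, move left end past it): [d, z, m] len 3
add z (repeat z, move left end past it): [m, z] len 2
add z (repeat z, move left end past it): [z] len 1
add y: [z, y] len 2
add z (repeat z, move left end past it): [y, z] len 2
add d: [y, z, d] len 3
add m: [y, z, d, m] len 4
add z (repeat z, move left end past it): [d, m, z] len 3
add t: [d, m, z, t] len 4
add y: [d, m, z, t, y] len 5
Longest all-distinct length: 5.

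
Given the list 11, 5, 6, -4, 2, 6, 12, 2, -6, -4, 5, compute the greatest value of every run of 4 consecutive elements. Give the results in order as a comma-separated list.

Sliding a size-4 window across the 11 values:
(11, 5, 6, -4) → max 11
(5, 6, -4, 2) → max 6
(6, -4, 2, 6) → max 6
(-4, 2, 6, 12) → max 12
(2, 6, 12, 2) → max 12
(6, 12, 2, -6) → max 12
(12, 2, -6, -4) → max 12
(2, -6, -4, 5) → max 5

11, 6, 6, 12, 12, 12, 12, 5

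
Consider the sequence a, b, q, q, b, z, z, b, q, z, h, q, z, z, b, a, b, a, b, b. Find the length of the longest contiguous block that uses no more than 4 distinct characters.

add a: window [a] (1 distinct), len 1
add b: window [a, b] (2 distinct), len 2
add q: window [a, b, q] (3 distinct), len 3
add q: window [a, b, q, q] (3 distinct), len 4
add b: window [a, b, q, q, b] (3 distinct), len 5
add z: window [a, b, q, q, b, z] (4 distinct), len 6
add z: window [a, b, q, q, b, z, z] (4 distinct), len 7
add b: window [a, b, q, q, b, z, z, b] (4 distinct), len 8
add q: window [a, b, q, q, b, z, z, b, q] (4 distinct), len 9
add z: window [a, b, q, q, b, z, z, b, q, z] (4 distinct), len 10
add h: window [b, q, q, b, z, z, b, q, z, h] (4 distinct), len 10
add q: window [b, q, q, b, z, z, b, q, z, h, q] (4 distinct), len 11
add z: window [b, q, q, b, z, z, b, q, z, h, q, z] (4 distinct), len 12
add z: window [b, q, q, b, z, z, b, q, z, h, q, z, z] (4 distinct), len 13
add b: window [b, q, q, b, z, z, b, q, z, h, q, z, z, b] (4 distinct), len 14
add a: window [q, z, z, b, a] (4 distinct), len 5
add b: window [q, z, z, b, a, b] (4 distinct), len 6
add a: window [q, z, z, b, a, b, a] (4 distinct), len 7
add b: window [q, z, z, b, a, b, a, b] (4 distinct), len 8
add b: window [q, z, z, b, a, b, a, b, b] (4 distinct), len 9
Longest length with ≤4 distinct: 14.

14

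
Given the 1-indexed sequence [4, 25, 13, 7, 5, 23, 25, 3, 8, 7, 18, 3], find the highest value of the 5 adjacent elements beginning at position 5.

Elements at indices 5..9: 5, 23, 25, 3, 8
max(5, 23, 25, 3, 8) = 25

25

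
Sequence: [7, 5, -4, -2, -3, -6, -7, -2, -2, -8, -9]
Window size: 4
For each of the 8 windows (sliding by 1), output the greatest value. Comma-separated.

7, 5, -2, -2, -2, -2, -2, -2

Sliding a size-4 window across the 11 values:
[7, 5, -4, -2] → max 7
[5, -4, -2, -3] → max 5
[-4, -2, -3, -6] → max -2
[-2, -3, -6, -7] → max -2
[-3, -6, -7, -2] → max -2
[-6, -7, -2, -2] → max -2
[-7, -2, -2, -8] → max -2
[-2, -2, -8, -9] → max -2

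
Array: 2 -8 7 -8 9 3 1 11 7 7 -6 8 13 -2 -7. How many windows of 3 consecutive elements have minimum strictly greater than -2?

4

2 -8 7 → min -8
-8 7 -8 → min -8
7 -8 9 → min -8
-8 9 3 → min -8
9 3 1 → min 1  > -2 ✓
3 1 11 → min 1  > -2 ✓
1 11 7 → min 1  > -2 ✓
11 7 7 → min 7  > -2 ✓
7 7 -6 → min -6
7 -6 8 → min -6
-6 8 13 → min -6
8 13 -2 → min -2
13 -2 -7 → min -7
4 windows satisfy the condition.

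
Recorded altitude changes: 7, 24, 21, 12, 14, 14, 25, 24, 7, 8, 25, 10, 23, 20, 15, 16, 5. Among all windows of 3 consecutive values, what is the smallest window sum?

36

Each size-3 window and its sum:
(7, 24, 21) → sum 52
(24, 21, 12) → sum 57
(21, 12, 14) → sum 47
(12, 14, 14) → sum 40
(14, 14, 25) → sum 53
(14, 25, 24) → sum 63
(25, 24, 7) → sum 56
(24, 7, 8) → sum 39
(7, 8, 25) → sum 40
(8, 25, 10) → sum 43
(25, 10, 23) → sum 58
(10, 23, 20) → sum 53
(23, 20, 15) → sum 58
(20, 15, 16) → sum 51
(15, 16, 5) → sum 36
Smallest of these is 36.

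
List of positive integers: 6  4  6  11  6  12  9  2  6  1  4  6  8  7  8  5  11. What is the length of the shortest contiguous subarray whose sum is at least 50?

add 6: running sum 6 < 50
add 4: running sum 10 < 50
add 6: running sum 16 < 50
add 11: running sum 27 < 50
add 6: running sum 33 < 50
add 12: running sum 45 < 50
end 6: [6, 4, 6, 11, 6, 12, 9] sum 54, len 7
end 7: [4, 6, 11, 6, 12, 9, 2] sum 50, len 7
end 8: [6, 11, 6, 12, 9, 2, 6] sum 52, len 7
end 9: [6, 11, 6, 12, 9, 2, 6, 1] sum 53, len 8
end 10: [11, 6, 12, 9, 2, 6, 1, 4] sum 51, len 8
end 11: [11, 6, 12, 9, 2, 6, 1, 4, 6] sum 57, len 9
end 12: [6, 12, 9, 2, 6, 1, 4, 6, 8] sum 54, len 9
end 13: [12, 9, 2, 6, 1, 4, 6, 8, 7] sum 55, len 9
end 14: [9, 2, 6, 1, 4, 6, 8, 7, 8] sum 51, len 9
end 15: [9, 2, 6, 1, 4, 6, 8, 7, 8, 5] sum 56, len 10
end 16: [1, 4, 6, 8, 7, 8, 5, 11] sum 50, len 8
Shortest qualifying length: 7.

7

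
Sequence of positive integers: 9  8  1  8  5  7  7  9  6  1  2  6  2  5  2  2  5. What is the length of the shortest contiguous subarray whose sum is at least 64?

12

add 9: running sum 9 < 64
add 8: running sum 17 < 64
add 1: running sum 18 < 64
add 8: running sum 26 < 64
add 5: running sum 31 < 64
add 7: running sum 38 < 64
add 7: running sum 45 < 64
add 9: running sum 54 < 64
add 6: running sum 60 < 64
add 1: running sum 61 < 64
add 2: running sum 63 < 64
end 11: [9, 8, 1, 8, 5, 7, 7, 9, 6, 1, 2, 6] sum 69, len 12
end 12: [9, 8, 1, 8, 5, 7, 7, 9, 6, 1, 2, 6, 2] sum 71, len 13
end 13: [8, 1, 8, 5, 7, 7, 9, 6, 1, 2, 6, 2, 5] sum 67, len 13
end 14: [8, 1, 8, 5, 7, 7, 9, 6, 1, 2, 6, 2, 5, 2] sum 69, len 14
end 15: [8, 1, 8, 5, 7, 7, 9, 6, 1, 2, 6, 2, 5, 2, 2] sum 71, len 15
end 16: [8, 5, 7, 7, 9, 6, 1, 2, 6, 2, 5, 2, 2, 5] sum 67, len 14
Shortest qualifying length: 12.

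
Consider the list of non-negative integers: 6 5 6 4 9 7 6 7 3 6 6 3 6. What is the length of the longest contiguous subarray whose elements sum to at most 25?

add 6: [6] sum 6, len 1
add 5: [6, 5] sum 11, len 2
add 6: [6, 5, 6] sum 17, len 3
add 4: [6, 5, 6, 4] sum 21, len 4
add 9: [5, 6, 4, 9] sum 24, len 4
add 7: [4, 9, 7] sum 20, len 3
add 6: [9, 7, 6] sum 22, len 3
add 7: [7, 6, 7] sum 20, len 3
add 3: [7, 6, 7, 3] sum 23, len 4
add 6: [6, 7, 3, 6] sum 22, len 4
add 6: [7, 3, 6, 6] sum 22, len 4
add 3: [7, 3, 6, 6, 3] sum 25, len 5
add 6: [3, 6, 6, 3, 6] sum 24, len 5
Longest length seen: 5.

5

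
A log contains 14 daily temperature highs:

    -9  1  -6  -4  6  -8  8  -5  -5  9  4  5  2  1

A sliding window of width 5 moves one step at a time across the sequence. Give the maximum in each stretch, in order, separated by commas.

Sliding a size-5 window across the 14 values:
(-9, 1, -6, -4, 6) → max 6
(1, -6, -4, 6, -8) → max 6
(-6, -4, 6, -8, 8) → max 8
(-4, 6, -8, 8, -5) → max 8
(6, -8, 8, -5, -5) → max 8
(-8, 8, -5, -5, 9) → max 9
(8, -5, -5, 9, 4) → max 9
(-5, -5, 9, 4, 5) → max 9
(-5, 9, 4, 5, 2) → max 9
(9, 4, 5, 2, 1) → max 9

6, 6, 8, 8, 8, 9, 9, 9, 9, 9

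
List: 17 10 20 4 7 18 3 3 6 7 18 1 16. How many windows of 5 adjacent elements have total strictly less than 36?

17 10 20 4 7 → sum 58
10 20 4 7 18 → sum 59
20 4 7 18 3 → sum 52
4 7 18 3 3 → sum 35  < 36 ✓
7 18 3 3 6 → sum 37
18 3 3 6 7 → sum 37
3 3 6 7 18 → sum 37
3 6 7 18 1 → sum 35  < 36 ✓
6 7 18 1 16 → sum 48
2 windows satisfy the condition.

2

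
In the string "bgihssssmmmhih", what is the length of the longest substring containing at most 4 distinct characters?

12

Extend right; when distinct count exceeds 4, shrink from the left:
add b: window [b] (1 distinct), len 1
add g: window [b, g] (2 distinct), len 2
add i: window [b, g, i] (3 distinct), len 3
add h: window [b, g, i, h] (4 distinct), len 4
add s: window [g, i, h, s] (4 distinct), len 4
add s: window [g, i, h, s, s] (4 distinct), len 5
add s: window [g, i, h, s, s, s] (4 distinct), len 6
add s: window [g, i, h, s, s, s, s] (4 distinct), len 7
add m: window [i, h, s, s, s, s, m] (4 distinct), len 7
add m: window [i, h, s, s, s, s, m, m] (4 distinct), len 8
add m: window [i, h, s, s, s, s, m, m, m] (4 distinct), len 9
add h: window [i, h, s, s, s, s, m, m, m, h] (4 distinct), len 10
add i: window [i, h, s, s, s, s, m, m, m, h, i] (4 distinct), len 11
add h: window [i, h, s, s, s, s, m, m, m, h, i, h] (4 distinct), len 12
Longest length with ≤4 distinct: 12.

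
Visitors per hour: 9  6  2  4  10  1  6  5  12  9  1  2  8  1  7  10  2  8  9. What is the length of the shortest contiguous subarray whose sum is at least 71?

add 9: running sum 9 < 71
add 6: running sum 15 < 71
add 2: running sum 17 < 71
add 4: running sum 21 < 71
add 10: running sum 31 < 71
add 1: running sum 32 < 71
add 6: running sum 38 < 71
add 5: running sum 43 < 71
add 12: running sum 55 < 71
add 9: running sum 64 < 71
add 1: running sum 65 < 71
add 2: running sum 67 < 71
end 12: [9, 6, 2, 4, 10, 1, 6, 5, 12, 9, 1, 2, 8] sum 75, len 13
end 13: [9, 6, 2, 4, 10, 1, 6, 5, 12, 9, 1, 2, 8, 1] sum 76, len 14
end 14: [6, 2, 4, 10, 1, 6, 5, 12, 9, 1, 2, 8, 1, 7] sum 74, len 14
end 15: [10, 1, 6, 5, 12, 9, 1, 2, 8, 1, 7, 10] sum 72, len 12
end 16: [10, 1, 6, 5, 12, 9, 1, 2, 8, 1, 7, 10, 2] sum 74, len 13
end 17: [6, 5, 12, 9, 1, 2, 8, 1, 7, 10, 2, 8] sum 71, len 12
end 18: [5, 12, 9, 1, 2, 8, 1, 7, 10, 2, 8, 9] sum 74, len 12
Shortest qualifying length: 12.

12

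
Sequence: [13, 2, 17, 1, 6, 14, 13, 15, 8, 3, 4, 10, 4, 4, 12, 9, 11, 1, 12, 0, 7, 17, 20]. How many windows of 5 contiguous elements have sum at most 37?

13 2 17 1 6 → sum 39
2 17 1 6 14 → sum 40
17 1 6 14 13 → sum 51
1 6 14 13 15 → sum 49
6 14 13 15 8 → sum 56
14 13 15 8 3 → sum 53
13 15 8 3 4 → sum 43
15 8 3 4 10 → sum 40
8 3 4 10 4 → sum 29  ≤ 37 ✓
3 4 10 4 4 → sum 25  ≤ 37 ✓
4 10 4 4 12 → sum 34  ≤ 37 ✓
10 4 4 12 9 → sum 39
4 4 12 9 11 → sum 40
4 12 9 11 1 → sum 37  ≤ 37 ✓
12 9 11 1 12 → sum 45
9 11 1 12 0 → sum 33  ≤ 37 ✓
11 1 12 0 7 → sum 31  ≤ 37 ✓
1 12 0 7 17 → sum 37  ≤ 37 ✓
12 0 7 17 20 → sum 56
7 windows satisfy the condition.

7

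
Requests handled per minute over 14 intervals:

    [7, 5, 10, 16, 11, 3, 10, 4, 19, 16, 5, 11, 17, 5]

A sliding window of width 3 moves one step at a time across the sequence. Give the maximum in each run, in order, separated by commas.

[7, 5, 10] → max 10
[5, 10, 16] → max 16
[10, 16, 11] → max 16
[16, 11, 3] → max 16
[11, 3, 10] → max 11
[3, 10, 4] → max 10
[10, 4, 19] → max 19
[4, 19, 16] → max 19
[19, 16, 5] → max 19
[16, 5, 11] → max 16
[5, 11, 17] → max 17
[11, 17, 5] → max 17

10, 16, 16, 16, 11, 10, 19, 19, 19, 16, 17, 17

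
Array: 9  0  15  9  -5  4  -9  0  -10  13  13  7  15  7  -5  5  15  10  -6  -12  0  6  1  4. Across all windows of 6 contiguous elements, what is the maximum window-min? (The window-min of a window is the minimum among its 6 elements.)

-5

Each size-6 window and its min:
9 0 15 9 -5 4 → min -5
0 15 9 -5 4 -9 → min -9
15 9 -5 4 -9 0 → min -9
9 -5 4 -9 0 -10 → min -10
-5 4 -9 0 -10 13 → min -10
4 -9 0 -10 13 13 → min -10
-9 0 -10 13 13 7 → min -10
0 -10 13 13 7 15 → min -10
-10 13 13 7 15 7 → min -10
13 13 7 15 7 -5 → min -5
13 7 15 7 -5 5 → min -5
7 15 7 -5 5 15 → min -5
15 7 -5 5 15 10 → min -5
7 -5 5 15 10 -6 → min -6
-5 5 15 10 -6 -12 → min -12
5 15 10 -6 -12 0 → min -12
15 10 -6 -12 0 6 → min -12
10 -6 -12 0 6 1 → min -12
-6 -12 0 6 1 4 → min -12
Maximum of these is -5.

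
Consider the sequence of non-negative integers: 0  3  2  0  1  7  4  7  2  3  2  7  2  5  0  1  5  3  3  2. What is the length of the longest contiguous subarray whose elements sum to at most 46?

16

Extend to the right; shrink from the left whenever the sum exceeds 46:
add 0: [0] sum 0, len 1
add 3: [0, 3] sum 3, len 2
add 2: [0, 3, 2] sum 5, len 3
add 0: [0, 3, 2, 0] sum 5, len 4
add 1: [0, 3, 2, 0, 1] sum 6, len 5
add 7: [0, 3, 2, 0, 1, 7] sum 13, len 6
add 4: [0, 3, 2, 0, 1, 7, 4] sum 17, len 7
add 7: [0, 3, 2, 0, 1, 7, 4, 7] sum 24, len 8
add 2: [0, 3, 2, 0, 1, 7, 4, 7, 2] sum 26, len 9
add 3: [0, 3, 2, 0, 1, 7, 4, 7, 2, 3] sum 29, len 10
add 2: [0, 3, 2, 0, 1, 7, 4, 7, 2, 3, 2] sum 31, len 11
add 7: [0, 3, 2, 0, 1, 7, 4, 7, 2, 3, 2, 7] sum 38, len 12
add 2: [0, 3, 2, 0, 1, 7, 4, 7, 2, 3, 2, 7, 2] sum 40, len 13
add 5: [0, 3, 2, 0, 1, 7, 4, 7, 2, 3, 2, 7, 2, 5] sum 45, len 14
add 0: [0, 3, 2, 0, 1, 7, 4, 7, 2, 3, 2, 7, 2, 5, 0] sum 45, len 15
add 1: [0, 3, 2, 0, 1, 7, 4, 7, 2, 3, 2, 7, 2, 5, 0, 1] sum 46, len 16
add 5: [0, 1, 7, 4, 7, 2, 3, 2, 7, 2, 5, 0, 1, 5] sum 46, len 14
add 3: [4, 7, 2, 3, 2, 7, 2, 5, 0, 1, 5, 3] sum 41, len 12
add 3: [4, 7, 2, 3, 2, 7, 2, 5, 0, 1, 5, 3, 3] sum 44, len 13
add 2: [4, 7, 2, 3, 2, 7, 2, 5, 0, 1, 5, 3, 3, 2] sum 46, len 14
Longest length seen: 16.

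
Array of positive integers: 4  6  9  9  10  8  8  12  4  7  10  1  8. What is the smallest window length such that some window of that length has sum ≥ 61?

7

add 4: running sum 4 < 61
add 6: running sum 10 < 61
add 9: running sum 19 < 61
add 9: running sum 28 < 61
add 10: running sum 38 < 61
add 8: running sum 46 < 61
add 8: running sum 54 < 61
end 7: [6, 9, 9, 10, 8, 8, 12] sum 62, len 7
end 8: [6, 9, 9, 10, 8, 8, 12, 4] sum 66, len 8
end 9: [9, 9, 10, 8, 8, 12, 4, 7] sum 67, len 8
end 10: [9, 10, 8, 8, 12, 4, 7, 10] sum 68, len 8
end 11: [9, 10, 8, 8, 12, 4, 7, 10, 1] sum 69, len 9
end 12: [10, 8, 8, 12, 4, 7, 10, 1, 8] sum 68, len 9
Shortest qualifying length: 7.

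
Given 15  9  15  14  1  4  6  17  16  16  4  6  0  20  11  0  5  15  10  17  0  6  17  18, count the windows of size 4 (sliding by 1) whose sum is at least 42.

[15, 9, 15, 14] → sum 53  ≥ 42 ✓
[9, 15, 14, 1] → sum 39
[15, 14, 1, 4] → sum 34
[14, 1, 4, 6] → sum 25
[1, 4, 6, 17] → sum 28
[4, 6, 17, 16] → sum 43  ≥ 42 ✓
[6, 17, 16, 16] → sum 55  ≥ 42 ✓
[17, 16, 16, 4] → sum 53  ≥ 42 ✓
[16, 16, 4, 6] → sum 42  ≥ 42 ✓
[16, 4, 6, 0] → sum 26
[4, 6, 0, 20] → sum 30
[6, 0, 20, 11] → sum 37
[0, 20, 11, 0] → sum 31
[20, 11, 0, 5] → sum 36
[11, 0, 5, 15] → sum 31
[0, 5, 15, 10] → sum 30
[5, 15, 10, 17] → sum 47  ≥ 42 ✓
[15, 10, 17, 0] → sum 42  ≥ 42 ✓
[10, 17, 0, 6] → sum 33
[17, 0, 6, 17] → sum 40
[0, 6, 17, 18] → sum 41
7 windows satisfy the condition.

7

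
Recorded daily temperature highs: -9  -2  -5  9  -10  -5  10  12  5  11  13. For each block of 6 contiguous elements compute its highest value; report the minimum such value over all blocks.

Window maxs for each of the 6 positions:
(-9, -2, -5, 9, -10, -5) → max 9
(-2, -5, 9, -10, -5, 10) → max 10
(-5, 9, -10, -5, 10, 12) → max 12
(9, -10, -5, 10, 12, 5) → max 12
(-10, -5, 10, 12, 5, 11) → max 12
(-5, 10, 12, 5, 11, 13) → max 13
Minimum of these is 9.

9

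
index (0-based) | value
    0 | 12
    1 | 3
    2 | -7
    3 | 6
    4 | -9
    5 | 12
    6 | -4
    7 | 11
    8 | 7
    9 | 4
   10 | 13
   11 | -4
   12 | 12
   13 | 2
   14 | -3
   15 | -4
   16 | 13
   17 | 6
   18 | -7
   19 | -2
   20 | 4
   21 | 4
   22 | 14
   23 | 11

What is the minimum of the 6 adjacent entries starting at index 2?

-9

Elements at indices 2..7: -7, 6, -9, 12, -4, 11
min(-7, 6, -9, 12, -4, 11) = -9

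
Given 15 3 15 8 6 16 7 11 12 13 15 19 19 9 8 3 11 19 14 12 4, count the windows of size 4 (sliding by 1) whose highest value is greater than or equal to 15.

16

15 3 15 8 → max 15  ≥ 15 ✓
3 15 8 6 → max 15  ≥ 15 ✓
15 8 6 16 → max 16  ≥ 15 ✓
8 6 16 7 → max 16  ≥ 15 ✓
6 16 7 11 → max 16  ≥ 15 ✓
16 7 11 12 → max 16  ≥ 15 ✓
7 11 12 13 → max 13
11 12 13 15 → max 15  ≥ 15 ✓
12 13 15 19 → max 19  ≥ 15 ✓
13 15 19 19 → max 19  ≥ 15 ✓
15 19 19 9 → max 19  ≥ 15 ✓
19 19 9 8 → max 19  ≥ 15 ✓
19 9 8 3 → max 19  ≥ 15 ✓
9 8 3 11 → max 11
8 3 11 19 → max 19  ≥ 15 ✓
3 11 19 14 → max 19  ≥ 15 ✓
11 19 14 12 → max 19  ≥ 15 ✓
19 14 12 4 → max 19  ≥ 15 ✓
16 windows satisfy the condition.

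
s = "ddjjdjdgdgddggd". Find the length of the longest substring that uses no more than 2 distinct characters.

9

[d] 1 distinct, len 1
[d, d] 1 distinct, len 2
[d, d, j] 2 distinct, len 3
[d, d, j, j] 2 distinct, len 4
[d, d, j, j, d] 2 distinct, len 5
[d, d, j, j, d, j] 2 distinct, len 6
[d, d, j, j, d, j, d] 2 distinct, len 7
[d, g] 2 distinct, len 2
[d, g, d] 2 distinct, len 3
[d, g, d, g] 2 distinct, len 4
[d, g, d, g, d] 2 distinct, len 5
[d, g, d, g, d, d] 2 distinct, len 6
[d, g, d, g, d, d, g] 2 distinct, len 7
[d, g, d, g, d, d, g, g] 2 distinct, len 8
[d, g, d, g, d, d, g, g, d] 2 distinct, len 9
Longest length with ≤2 distinct: 9.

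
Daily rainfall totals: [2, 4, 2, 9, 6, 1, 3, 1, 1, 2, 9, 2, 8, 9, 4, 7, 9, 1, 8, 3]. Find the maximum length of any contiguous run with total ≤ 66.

Extend to the right; shrink from the left whenever the sum exceeds 66:
→ 2: sum 2, len 1
→ 4: sum 6, len 2
→ 2: sum 8, len 3
→ 9: sum 17, len 4
→ 6: sum 23, len 5
→ 1: sum 24, len 6
→ 3: sum 27, len 7
→ 1: sum 28, len 8
→ 1: sum 29, len 9
→ 2: sum 31, len 10
→ 9: sum 40, len 11
→ 2: sum 42, len 12
→ 8: sum 50, len 13
→ 9: sum 59, len 14
→ 4: sum 63, len 15
→ 7 (dropped 2, 4): sum 64, len 14
→ 9 (dropped 2, 9): sum 62, len 13
→ 1: sum 63, len 14
→ 8 (dropped 6): sum 65, len 14
→ 3 (dropped 1, 3): sum 64, len 13
Longest length seen: 15.

15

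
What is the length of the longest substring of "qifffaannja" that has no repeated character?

[q] len 1
[q, i] len 2
[q, i, f] len 3
[f] len 1
[f] len 1
[f, a] len 2
[a] len 1
[a, n] len 2
[n] len 1
[n, j] len 2
[n, j, a] len 3
Longest all-distinct length: 3.

3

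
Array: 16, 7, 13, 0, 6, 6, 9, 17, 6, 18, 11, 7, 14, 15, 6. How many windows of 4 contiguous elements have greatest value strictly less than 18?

(16, 7, 13, 0) → max 16  < 18 ✓
(7, 13, 0, 6) → max 13  < 18 ✓
(13, 0, 6, 6) → max 13  < 18 ✓
(0, 6, 6, 9) → max 9  < 18 ✓
(6, 6, 9, 17) → max 17  < 18 ✓
(6, 9, 17, 6) → max 17  < 18 ✓
(9, 17, 6, 18) → max 18
(17, 6, 18, 11) → max 18
(6, 18, 11, 7) → max 18
(18, 11, 7, 14) → max 18
(11, 7, 14, 15) → max 15  < 18 ✓
(7, 14, 15, 6) → max 15  < 18 ✓
8 windows satisfy the condition.

8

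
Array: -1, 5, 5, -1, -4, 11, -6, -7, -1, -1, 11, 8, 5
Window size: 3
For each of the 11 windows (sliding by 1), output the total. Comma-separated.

(-1, 5, 5) → sum 9
(5, 5, -1) → sum 9
(5, -1, -4) → sum 0
(-1, -4, 11) → sum 6
(-4, 11, -6) → sum 1
(11, -6, -7) → sum -2
(-6, -7, -1) → sum -14
(-7, -1, -1) → sum -9
(-1, -1, 11) → sum 9
(-1, 11, 8) → sum 18
(11, 8, 5) → sum 24

9, 9, 0, 6, 1, -2, -14, -9, 9, 18, 24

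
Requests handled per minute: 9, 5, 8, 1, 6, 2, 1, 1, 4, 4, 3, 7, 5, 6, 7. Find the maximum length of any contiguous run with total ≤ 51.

→ 9: sum 9, len 1
→ 5: sum 14, len 2
→ 8: sum 22, len 3
→ 1: sum 23, len 4
→ 6: sum 29, len 5
→ 2: sum 31, len 6
→ 1: sum 32, len 7
→ 1: sum 33, len 8
→ 4: sum 37, len 9
→ 4: sum 41, len 10
→ 3: sum 44, len 11
→ 7: sum 51, len 12
→ 5 (dropped 9): sum 47, len 12
→ 6 (dropped 5): sum 48, len 12
→ 7 (dropped 8): sum 47, len 12
Longest length seen: 12.

12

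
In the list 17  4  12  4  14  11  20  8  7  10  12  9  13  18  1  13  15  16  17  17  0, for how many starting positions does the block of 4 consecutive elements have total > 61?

(17, 4, 12, 4) → sum 37
(4, 12, 4, 14) → sum 34
(12, 4, 14, 11) → sum 41
(4, 14, 11, 20) → sum 49
(14, 11, 20, 8) → sum 53
(11, 20, 8, 7) → sum 46
(20, 8, 7, 10) → sum 45
(8, 7, 10, 12) → sum 37
(7, 10, 12, 9) → sum 38
(10, 12, 9, 13) → sum 44
(12, 9, 13, 18) → sum 52
(9, 13, 18, 1) → sum 41
(13, 18, 1, 13) → sum 45
(18, 1, 13, 15) → sum 47
(1, 13, 15, 16) → sum 45
(13, 15, 16, 17) → sum 61
(15, 16, 17, 17) → sum 65  > 61 ✓
(16, 17, 17, 0) → sum 50
1 window satisfy the condition.

1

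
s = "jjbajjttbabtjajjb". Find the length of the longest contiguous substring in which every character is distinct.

4

[j] len 1
[j] len 1
[j, b] len 2
[j, b, a] len 3
[b, a, j] len 3
[j] len 1
[j, t] len 2
[t] len 1
[t, b] len 2
[t, b, a] len 3
[a, b] len 2
[a, b, t] len 3
[a, b, t, j] len 4
[b, t, j, a] len 4
[a, j] len 2
[j] len 1
[j, b] len 2
Longest all-distinct length: 4.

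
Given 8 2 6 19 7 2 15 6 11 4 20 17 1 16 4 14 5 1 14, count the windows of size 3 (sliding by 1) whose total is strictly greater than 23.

(8, 2, 6) → sum 16
(2, 6, 19) → sum 27  > 23 ✓
(6, 19, 7) → sum 32  > 23 ✓
(19, 7, 2) → sum 28  > 23 ✓
(7, 2, 15) → sum 24  > 23 ✓
(2, 15, 6) → sum 23
(15, 6, 11) → sum 32  > 23 ✓
(6, 11, 4) → sum 21
(11, 4, 20) → sum 35  > 23 ✓
(4, 20, 17) → sum 41  > 23 ✓
(20, 17, 1) → sum 38  > 23 ✓
(17, 1, 16) → sum 34  > 23 ✓
(1, 16, 4) → sum 21
(16, 4, 14) → sum 34  > 23 ✓
(4, 14, 5) → sum 23
(14, 5, 1) → sum 20
(5, 1, 14) → sum 20
10 windows satisfy the condition.

10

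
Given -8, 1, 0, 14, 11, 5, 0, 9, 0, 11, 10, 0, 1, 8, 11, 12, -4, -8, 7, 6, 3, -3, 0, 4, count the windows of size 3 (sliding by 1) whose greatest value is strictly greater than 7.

-8 1 0 → max 1
1 0 14 → max 14  > 7 ✓
0 14 11 → max 14  > 7 ✓
14 11 5 → max 14  > 7 ✓
11 5 0 → max 11  > 7 ✓
5 0 9 → max 9  > 7 ✓
0 9 0 → max 9  > 7 ✓
9 0 11 → max 11  > 7 ✓
0 11 10 → max 11  > 7 ✓
11 10 0 → max 11  > 7 ✓
10 0 1 → max 10  > 7 ✓
0 1 8 → max 8  > 7 ✓
1 8 11 → max 11  > 7 ✓
8 11 12 → max 12  > 7 ✓
11 12 -4 → max 12  > 7 ✓
12 -4 -8 → max 12  > 7 ✓
-4 -8 7 → max 7
-8 7 6 → max 7
7 6 3 → max 7
6 3 -3 → max 6
3 -3 0 → max 3
-3 0 4 → max 4
15 windows satisfy the condition.

15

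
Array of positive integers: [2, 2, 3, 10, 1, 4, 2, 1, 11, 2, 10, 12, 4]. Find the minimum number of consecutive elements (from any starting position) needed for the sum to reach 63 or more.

13

add 2: running sum 2 < 63
add 2: running sum 4 < 63
add 3: running sum 7 < 63
add 10: running sum 17 < 63
add 1: running sum 18 < 63
add 4: running sum 22 < 63
add 2: running sum 24 < 63
add 1: running sum 25 < 63
add 11: running sum 36 < 63
add 2: running sum 38 < 63
add 10: running sum 48 < 63
add 12: running sum 60 < 63
end 12: [2, 2, 3, 10, 1, 4, 2, 1, 11, 2, 10, 12, 4] sum 64, len 13
Shortest qualifying length: 13.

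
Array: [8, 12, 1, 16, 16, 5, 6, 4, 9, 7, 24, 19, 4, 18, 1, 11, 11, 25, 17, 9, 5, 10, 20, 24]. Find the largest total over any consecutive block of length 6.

86

(8, 12, 1, 16, 16, 5) → sum 58
(12, 1, 16, 16, 5, 6) → sum 56
(1, 16, 16, 5, 6, 4) → sum 48
(16, 16, 5, 6, 4, 9) → sum 56
(16, 5, 6, 4, 9, 7) → sum 47
(5, 6, 4, 9, 7, 24) → sum 55
(6, 4, 9, 7, 24, 19) → sum 69
(4, 9, 7, 24, 19, 4) → sum 67
(9, 7, 24, 19, 4, 18) → sum 81
(7, 24, 19, 4, 18, 1) → sum 73
(24, 19, 4, 18, 1, 11) → sum 77
(19, 4, 18, 1, 11, 11) → sum 64
(4, 18, 1, 11, 11, 25) → sum 70
(18, 1, 11, 11, 25, 17) → sum 83
(1, 11, 11, 25, 17, 9) → sum 74
(11, 11, 25, 17, 9, 5) → sum 78
(11, 25, 17, 9, 5, 10) → sum 77
(25, 17, 9, 5, 10, 20) → sum 86
(17, 9, 5, 10, 20, 24) → sum 85
Largest of these is 86.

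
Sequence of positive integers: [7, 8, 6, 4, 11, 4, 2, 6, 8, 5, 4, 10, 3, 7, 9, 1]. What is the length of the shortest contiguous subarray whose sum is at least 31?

Extend right; whenever the sum reaches 31, record the length and shrink from the left:
add 7: running sum 7 < 31
add 8: running sum 15 < 31
add 6: running sum 21 < 31
add 4: running sum 25 < 31
end 4: [7, 8, 6, 4, 11] sum 36, len 5
end 5: [8, 6, 4, 11, 4] sum 33, len 5
end 6: [8, 6, 4, 11, 4, 2] sum 35, len 6
end 7: [6, 4, 11, 4, 2, 6] sum 33, len 6
end 8: [11, 4, 2, 6, 8] sum 31, len 5
end 9: [11, 4, 2, 6, 8, 5] sum 36, len 6
end 10: [11, 4, 2, 6, 8, 5, 4] sum 40, len 7
end 11: [6, 8, 5, 4, 10] sum 33, len 5
end 12: [6, 8, 5, 4, 10, 3] sum 36, len 6
end 13: [8, 5, 4, 10, 3, 7] sum 37, len 6
end 14: [4, 10, 3, 7, 9] sum 33, len 5
end 15: [4, 10, 3, 7, 9, 1] sum 34, len 6
Shortest qualifying length: 5.

5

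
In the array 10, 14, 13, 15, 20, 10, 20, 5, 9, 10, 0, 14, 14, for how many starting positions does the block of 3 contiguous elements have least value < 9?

10 14 13 → min 10
14 13 15 → min 13
13 15 20 → min 13
15 20 10 → min 10
20 10 20 → min 10
10 20 5 → min 5  < 9 ✓
20 5 9 → min 5  < 9 ✓
5 9 10 → min 5  < 9 ✓
9 10 0 → min 0  < 9 ✓
10 0 14 → min 0  < 9 ✓
0 14 14 → min 0  < 9 ✓
6 windows satisfy the condition.

6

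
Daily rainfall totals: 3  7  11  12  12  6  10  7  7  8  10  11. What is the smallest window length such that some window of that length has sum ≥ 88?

add 3: running sum 3 < 88
add 7: running sum 10 < 88
add 11: running sum 21 < 88
add 12: running sum 33 < 88
add 12: running sum 45 < 88
add 6: running sum 51 < 88
add 10: running sum 61 < 88
add 7: running sum 68 < 88
add 7: running sum 75 < 88
add 8: running sum 83 < 88
add 10: shortest ending here [7, 11, 12, 12, 6, 10, 7, 7, 8, 10] sum 90, len 10
add 11: shortest ending here [11, 12, 12, 6, 10, 7, 7, 8, 10, 11] sum 94, len 10
Shortest qualifying length: 10.

10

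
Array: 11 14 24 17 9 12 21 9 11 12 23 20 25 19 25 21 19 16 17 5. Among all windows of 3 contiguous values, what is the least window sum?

32

[11, 14, 24] → sum 49
[14, 24, 17] → sum 55
[24, 17, 9] → sum 50
[17, 9, 12] → sum 38
[9, 12, 21] → sum 42
[12, 21, 9] → sum 42
[21, 9, 11] → sum 41
[9, 11, 12] → sum 32
[11, 12, 23] → sum 46
[12, 23, 20] → sum 55
[23, 20, 25] → sum 68
[20, 25, 19] → sum 64
[25, 19, 25] → sum 69
[19, 25, 21] → sum 65
[25, 21, 19] → sum 65
[21, 19, 16] → sum 56
[19, 16, 17] → sum 52
[16, 17, 5] → sum 38
Least of these is 32.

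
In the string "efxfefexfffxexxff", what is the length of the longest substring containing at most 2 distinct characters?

add e: window [e] (1 distinct), len 1
add f: window [e, f] (2 distinct), len 2
add x: window [f, x] (2 distinct), len 2
add f: window [f, x, f] (2 distinct), len 3
add e: window [f, e] (2 distinct), len 2
add f: window [f, e, f] (2 distinct), len 3
add e: window [f, e, f, e] (2 distinct), len 4
add x: window [e, x] (2 distinct), len 2
add f: window [x, f] (2 distinct), len 2
add f: window [x, f, f] (2 distinct), len 3
add f: window [x, f, f, f] (2 distinct), len 4
add x: window [x, f, f, f, x] (2 distinct), len 5
add e: window [x, e] (2 distinct), len 2
add x: window [x, e, x] (2 distinct), len 3
add x: window [x, e, x, x] (2 distinct), len 4
add f: window [x, x, f] (2 distinct), len 3
add f: window [x, x, f, f] (2 distinct), len 4
Longest length with ≤2 distinct: 5.

5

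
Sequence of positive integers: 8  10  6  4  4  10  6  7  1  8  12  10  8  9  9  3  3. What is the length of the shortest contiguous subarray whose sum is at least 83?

11

add 8: running sum 8 < 83
add 10: running sum 18 < 83
add 6: running sum 24 < 83
add 4: running sum 28 < 83
add 4: running sum 32 < 83
add 10: running sum 42 < 83
add 6: running sum 48 < 83
add 7: running sum 55 < 83
add 1: running sum 56 < 83
add 8: running sum 64 < 83
add 12: running sum 76 < 83
end 11: [8, 10, 6, 4, 4, 10, 6, 7, 1, 8, 12, 10] sum 86, len 12
end 12: [10, 6, 4, 4, 10, 6, 7, 1, 8, 12, 10, 8] sum 86, len 12
end 13: [6, 4, 4, 10, 6, 7, 1, 8, 12, 10, 8, 9] sum 85, len 12
end 14: [4, 10, 6, 7, 1, 8, 12, 10, 8, 9, 9] sum 84, len 11
end 15: [10, 6, 7, 1, 8, 12, 10, 8, 9, 9, 3] sum 83, len 11
end 16: [10, 6, 7, 1, 8, 12, 10, 8, 9, 9, 3, 3] sum 86, len 12
Shortest qualifying length: 11.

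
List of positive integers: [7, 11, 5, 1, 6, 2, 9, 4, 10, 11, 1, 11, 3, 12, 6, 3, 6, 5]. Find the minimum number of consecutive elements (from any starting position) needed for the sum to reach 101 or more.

add 7: running sum 7 < 101
add 11: running sum 18 < 101
add 5: running sum 23 < 101
add 1: running sum 24 < 101
add 6: running sum 30 < 101
add 2: running sum 32 < 101
add 9: running sum 41 < 101
add 4: running sum 45 < 101
add 10: running sum 55 < 101
add 11: running sum 66 < 101
add 1: running sum 67 < 101
add 11: running sum 78 < 101
add 3: running sum 81 < 101
add 12: running sum 93 < 101
add 6: running sum 99 < 101
add 3: shortest ending here [7, 11, 5, 1, 6, 2, 9, 4, 10, 11, 1, 11, 3, 12, 6, 3] sum 102, len 16
add 6: shortest ending here [11, 5, 1, 6, 2, 9, 4, 10, 11, 1, 11, 3, 12, 6, 3, 6] sum 101, len 16
add 5: shortest ending here [11, 5, 1, 6, 2, 9, 4, 10, 11, 1, 11, 3, 12, 6, 3, 6, 5] sum 106, len 17
Shortest qualifying length: 16.

16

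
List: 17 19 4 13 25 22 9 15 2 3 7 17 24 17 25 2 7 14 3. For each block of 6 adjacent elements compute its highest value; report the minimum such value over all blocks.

Window maxs for each of the 14 positions:
(17, 19, 4, 13, 25, 22) → max 25
(19, 4, 13, 25, 22, 9) → max 25
(4, 13, 25, 22, 9, 15) → max 25
(13, 25, 22, 9, 15, 2) → max 25
(25, 22, 9, 15, 2, 3) → max 25
(22, 9, 15, 2, 3, 7) → max 22
(9, 15, 2, 3, 7, 17) → max 17
(15, 2, 3, 7, 17, 24) → max 24
(2, 3, 7, 17, 24, 17) → max 24
(3, 7, 17, 24, 17, 25) → max 25
(7, 17, 24, 17, 25, 2) → max 25
(17, 24, 17, 25, 2, 7) → max 25
(24, 17, 25, 2, 7, 14) → max 25
(17, 25, 2, 7, 14, 3) → max 25
Minimum of these is 17.

17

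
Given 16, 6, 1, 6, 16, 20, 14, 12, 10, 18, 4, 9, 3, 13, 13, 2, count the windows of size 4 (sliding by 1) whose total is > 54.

(16, 6, 1, 6) → sum 29
(6, 1, 6, 16) → sum 29
(1, 6, 16, 20) → sum 43
(6, 16, 20, 14) → sum 56  > 54 ✓
(16, 20, 14, 12) → sum 62  > 54 ✓
(20, 14, 12, 10) → sum 56  > 54 ✓
(14, 12, 10, 18) → sum 54
(12, 10, 18, 4) → sum 44
(10, 18, 4, 9) → sum 41
(18, 4, 9, 3) → sum 34
(4, 9, 3, 13) → sum 29
(9, 3, 13, 13) → sum 38
(3, 13, 13, 2) → sum 31
3 windows satisfy the condition.

3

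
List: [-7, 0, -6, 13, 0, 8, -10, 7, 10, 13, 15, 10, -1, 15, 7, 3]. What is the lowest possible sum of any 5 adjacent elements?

0

-7 0 -6 13 0 → sum 0
0 -6 13 0 8 → sum 15
-6 13 0 8 -10 → sum 5
13 0 8 -10 7 → sum 18
0 8 -10 7 10 → sum 15
8 -10 7 10 13 → sum 28
-10 7 10 13 15 → sum 35
7 10 13 15 10 → sum 55
10 13 15 10 -1 → sum 47
13 15 10 -1 15 → sum 52
15 10 -1 15 7 → sum 46
10 -1 15 7 3 → sum 34
Lowest of these is 0.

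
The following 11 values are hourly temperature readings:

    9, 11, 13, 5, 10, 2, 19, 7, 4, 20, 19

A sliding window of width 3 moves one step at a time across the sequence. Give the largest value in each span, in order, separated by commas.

13, 13, 13, 10, 19, 19, 19, 20, 20

(9, 11, 13) → max 13
(11, 13, 5) → max 13
(13, 5, 10) → max 13
(5, 10, 2) → max 10
(10, 2, 19) → max 19
(2, 19, 7) → max 19
(19, 7, 4) → max 19
(7, 4, 20) → max 20
(4, 20, 19) → max 20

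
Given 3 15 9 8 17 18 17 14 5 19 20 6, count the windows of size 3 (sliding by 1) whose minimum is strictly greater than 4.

9

[3, 15, 9] → min 3
[15, 9, 8] → min 8  > 4 ✓
[9, 8, 17] → min 8  > 4 ✓
[8, 17, 18] → min 8  > 4 ✓
[17, 18, 17] → min 17  > 4 ✓
[18, 17, 14] → min 14  > 4 ✓
[17, 14, 5] → min 5  > 4 ✓
[14, 5, 19] → min 5  > 4 ✓
[5, 19, 20] → min 5  > 4 ✓
[19, 20, 6] → min 6  > 4 ✓
9 windows satisfy the condition.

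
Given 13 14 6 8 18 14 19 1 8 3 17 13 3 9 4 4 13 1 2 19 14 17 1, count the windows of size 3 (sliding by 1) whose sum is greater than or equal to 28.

13

[13, 14, 6] → sum 33  ≥ 28 ✓
[14, 6, 8] → sum 28  ≥ 28 ✓
[6, 8, 18] → sum 32  ≥ 28 ✓
[8, 18, 14] → sum 40  ≥ 28 ✓
[18, 14, 19] → sum 51  ≥ 28 ✓
[14, 19, 1] → sum 34  ≥ 28 ✓
[19, 1, 8] → sum 28  ≥ 28 ✓
[1, 8, 3] → sum 12
[8, 3, 17] → sum 28  ≥ 28 ✓
[3, 17, 13] → sum 33  ≥ 28 ✓
[17, 13, 3] → sum 33  ≥ 28 ✓
[13, 3, 9] → sum 25
[3, 9, 4] → sum 16
[9, 4, 4] → sum 17
[4, 4, 13] → sum 21
[4, 13, 1] → sum 18
[13, 1, 2] → sum 16
[1, 2, 19] → sum 22
[2, 19, 14] → sum 35  ≥ 28 ✓
[19, 14, 17] → sum 50  ≥ 28 ✓
[14, 17, 1] → sum 32  ≥ 28 ✓
13 windows satisfy the condition.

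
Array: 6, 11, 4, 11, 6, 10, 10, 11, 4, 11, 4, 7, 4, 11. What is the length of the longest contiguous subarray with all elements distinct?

[6] len 1
[6, 11] len 2
[6, 11, 4] len 3
[4, 11] len 2
[4, 11, 6] len 3
[4, 11, 6, 10] len 4
[10] len 1
[10, 11] len 2
[10, 11, 4] len 3
[4, 11] len 2
[11, 4] len 2
[11, 4, 7] len 3
[7, 4] len 2
[7, 4, 11] len 3
Longest all-distinct length: 4.

4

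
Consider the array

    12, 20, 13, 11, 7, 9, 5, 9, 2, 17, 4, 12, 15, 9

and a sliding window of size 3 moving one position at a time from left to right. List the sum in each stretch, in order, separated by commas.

Sliding a size-3 window across the 14 values:
12 20 13 → sum 45
20 13 11 → sum 44
13 11 7 → sum 31
11 7 9 → sum 27
7 9 5 → sum 21
9 5 9 → sum 23
5 9 2 → sum 16
9 2 17 → sum 28
2 17 4 → sum 23
17 4 12 → sum 33
4 12 15 → sum 31
12 15 9 → sum 36

45, 44, 31, 27, 21, 23, 16, 28, 23, 33, 31, 36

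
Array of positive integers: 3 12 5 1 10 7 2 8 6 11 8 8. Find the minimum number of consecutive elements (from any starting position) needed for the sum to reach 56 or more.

add 3: running sum 3 < 56
add 12: running sum 15 < 56
add 5: running sum 20 < 56
add 1: running sum 21 < 56
add 10: running sum 31 < 56
add 7: running sum 38 < 56
add 2: running sum 40 < 56
add 8: running sum 48 < 56
add 6: running sum 54 < 56
add 11: shortest ending here [12, 5, 1, 10, 7, 2, 8, 6, 11] sum 62, len 9
add 8: shortest ending here [5, 1, 10, 7, 2, 8, 6, 11, 8] sum 58, len 9
add 8: shortest ending here [10, 7, 2, 8, 6, 11, 8, 8] sum 60, len 8
Shortest qualifying length: 8.

8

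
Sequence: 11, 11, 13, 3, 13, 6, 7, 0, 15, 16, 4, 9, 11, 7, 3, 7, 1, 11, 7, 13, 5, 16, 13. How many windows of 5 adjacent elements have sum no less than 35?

14

11 11 13 3 13 → sum 51  ≥ 35 ✓
11 13 3 13 6 → sum 46  ≥ 35 ✓
13 3 13 6 7 → sum 42  ≥ 35 ✓
3 13 6 7 0 → sum 29
13 6 7 0 15 → sum 41  ≥ 35 ✓
6 7 0 15 16 → sum 44  ≥ 35 ✓
7 0 15 16 4 → sum 42  ≥ 35 ✓
0 15 16 4 9 → sum 44  ≥ 35 ✓
15 16 4 9 11 → sum 55  ≥ 35 ✓
16 4 9 11 7 → sum 47  ≥ 35 ✓
4 9 11 7 3 → sum 34
9 11 7 3 7 → sum 37  ≥ 35 ✓
11 7 3 7 1 → sum 29
7 3 7 1 11 → sum 29
3 7 1 11 7 → sum 29
7 1 11 7 13 → sum 39  ≥ 35 ✓
1 11 7 13 5 → sum 37  ≥ 35 ✓
11 7 13 5 16 → sum 52  ≥ 35 ✓
7 13 5 16 13 → sum 54  ≥ 35 ✓
14 windows satisfy the condition.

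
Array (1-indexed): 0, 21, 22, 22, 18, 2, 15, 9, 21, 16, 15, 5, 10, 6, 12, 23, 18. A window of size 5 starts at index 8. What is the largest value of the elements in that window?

Elements at indices 8..12: 9, 21, 16, 15, 5
max(9, 21, 16, 15, 5) = 21

21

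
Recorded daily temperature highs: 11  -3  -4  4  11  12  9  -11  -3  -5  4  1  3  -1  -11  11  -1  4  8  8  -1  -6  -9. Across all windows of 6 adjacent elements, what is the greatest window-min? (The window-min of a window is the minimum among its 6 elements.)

-1

11 -3 -4 4 11 12 → min -4
-3 -4 4 11 12 9 → min -4
-4 4 11 12 9 -11 → min -11
4 11 12 9 -11 -3 → min -11
11 12 9 -11 -3 -5 → min -11
12 9 -11 -3 -5 4 → min -11
9 -11 -3 -5 4 1 → min -11
-11 -3 -5 4 1 3 → min -11
-3 -5 4 1 3 -1 → min -5
-5 4 1 3 -1 -11 → min -11
4 1 3 -1 -11 11 → min -11
1 3 -1 -11 11 -1 → min -11
3 -1 -11 11 -1 4 → min -11
-1 -11 11 -1 4 8 → min -11
-11 11 -1 4 8 8 → min -11
11 -1 4 8 8 -1 → min -1
-1 4 8 8 -1 -6 → min -6
4 8 8 -1 -6 -9 → min -9
Greatest of these is -1.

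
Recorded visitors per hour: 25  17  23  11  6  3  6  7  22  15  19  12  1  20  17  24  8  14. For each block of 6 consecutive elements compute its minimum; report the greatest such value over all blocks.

(25, 17, 23, 11, 6, 3) → min 3
(17, 23, 11, 6, 3, 6) → min 3
(23, 11, 6, 3, 6, 7) → min 3
(11, 6, 3, 6, 7, 22) → min 3
(6, 3, 6, 7, 22, 15) → min 3
(3, 6, 7, 22, 15, 19) → min 3
(6, 7, 22, 15, 19, 12) → min 6
(7, 22, 15, 19, 12, 1) → min 1
(22, 15, 19, 12, 1, 20) → min 1
(15, 19, 12, 1, 20, 17) → min 1
(19, 12, 1, 20, 17, 24) → min 1
(12, 1, 20, 17, 24, 8) → min 1
(1, 20, 17, 24, 8, 14) → min 1
Greatest of these is 6.

6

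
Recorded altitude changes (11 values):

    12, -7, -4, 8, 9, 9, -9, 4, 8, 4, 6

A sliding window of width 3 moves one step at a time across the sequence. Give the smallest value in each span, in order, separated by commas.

-7, -7, -4, 8, -9, -9, -9, 4, 4

(12, -7, -4) → min -7
(-7, -4, 8) → min -7
(-4, 8, 9) → min -4
(8, 9, 9) → min 8
(9, 9, -9) → min -9
(9, -9, 4) → min -9
(-9, 4, 8) → min -9
(4, 8, 4) → min 4
(8, 4, 6) → min 4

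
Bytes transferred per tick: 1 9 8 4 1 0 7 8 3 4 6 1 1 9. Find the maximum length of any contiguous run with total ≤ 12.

4

Extend to the right; shrink from the left whenever the sum exceeds 12:
add 1: [1] sum 1, len 1
add 9: [1, 9] sum 10, len 2
add 8: [8] sum 8, len 1
add 4: [8, 4] sum 12, len 2
add 1: [4, 1] sum 5, len 2
add 0: [4, 1, 0] sum 5, len 3
add 7: [4, 1, 0, 7] sum 12, len 4
add 8: [8] sum 8, len 1
add 3: [8, 3] sum 11, len 2
add 4: [3, 4] sum 7, len 2
add 6: [4, 6] sum 10, len 2
add 1: [4, 6, 1] sum 11, len 3
add 1: [4, 6, 1, 1] sum 12, len 4
add 9: [1, 1, 9] sum 11, len 3
Longest length seen: 4.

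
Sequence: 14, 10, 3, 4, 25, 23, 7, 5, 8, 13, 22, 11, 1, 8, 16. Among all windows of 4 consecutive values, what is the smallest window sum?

14 10 3 4 → sum 31
10 3 4 25 → sum 42
3 4 25 23 → sum 55
4 25 23 7 → sum 59
25 23 7 5 → sum 60
23 7 5 8 → sum 43
7 5 8 13 → sum 33
5 8 13 22 → sum 48
8 13 22 11 → sum 54
13 22 11 1 → sum 47
22 11 1 8 → sum 42
11 1 8 16 → sum 36
Smallest of these is 31.

31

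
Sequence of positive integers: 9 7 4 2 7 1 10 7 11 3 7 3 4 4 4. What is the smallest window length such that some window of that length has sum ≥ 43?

add 9: running sum 9 < 43
add 7: running sum 16 < 43
add 4: running sum 20 < 43
add 2: running sum 22 < 43
add 7: running sum 29 < 43
add 1: running sum 30 < 43
add 10: running sum 40 < 43
end 7: [9, 7, 4, 2, 7, 1, 10, 7] sum 47, len 8
end 8: [7, 4, 2, 7, 1, 10, 7, 11] sum 49, len 8
end 9: [4, 2, 7, 1, 10, 7, 11, 3] sum 45, len 8
end 10: [7, 1, 10, 7, 11, 3, 7] sum 46, len 7
end 11: [7, 1, 10, 7, 11, 3, 7, 3] sum 49, len 8
end 12: [10, 7, 11, 3, 7, 3, 4] sum 45, len 7
end 13: [10, 7, 11, 3, 7, 3, 4, 4] sum 49, len 8
end 14: [7, 11, 3, 7, 3, 4, 4, 4] sum 43, len 8
Shortest qualifying length: 7.

7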